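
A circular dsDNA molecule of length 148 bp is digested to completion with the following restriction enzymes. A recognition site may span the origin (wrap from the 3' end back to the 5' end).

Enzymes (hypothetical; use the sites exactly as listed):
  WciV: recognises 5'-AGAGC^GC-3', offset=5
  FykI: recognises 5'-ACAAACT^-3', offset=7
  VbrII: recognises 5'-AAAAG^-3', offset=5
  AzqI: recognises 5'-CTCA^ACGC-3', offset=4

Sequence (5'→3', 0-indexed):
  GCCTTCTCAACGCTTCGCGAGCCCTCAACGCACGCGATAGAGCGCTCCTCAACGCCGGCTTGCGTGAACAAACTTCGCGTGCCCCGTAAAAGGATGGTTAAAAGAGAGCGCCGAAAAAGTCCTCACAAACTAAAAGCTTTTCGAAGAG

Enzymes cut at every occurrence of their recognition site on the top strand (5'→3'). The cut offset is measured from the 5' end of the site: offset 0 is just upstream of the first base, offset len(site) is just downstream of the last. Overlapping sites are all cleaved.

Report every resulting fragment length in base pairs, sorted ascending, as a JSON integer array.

Scan for sites:
  WciV (AGAGCGC, off=5): starts [38, 104] → cuts [43, 109]
  FykI (ACAAACT, off=7): starts [67, 124] → cuts [74, 131]
  VbrII (AAAAG, off=5): starts [87, 99, 114, 131] → cuts [92, 104, 119, 136]
  AzqI (CTCAACGC, off=4): starts [5, 23, 47] → cuts [9, 27, 51]

All cut coordinates (distinct, sorted): [9, 27, 43, 51, 74, 92, 104, 109, 119, 131, 136]

Fragment lengths:
  9→27: 18 bp
  27→43: 16 bp
  43→51: 8 bp
  51→74: 23 bp
  74→92: 18 bp
  92→104: 12 bp
  104→109: 5 bp
  109→119: 10 bp
  119→131: 12 bp
  131→136: 5 bp
  136→9 (wrap): 148-136+9 = 21 bp

[5,5,8,10,12,12,16,18,18,21,23]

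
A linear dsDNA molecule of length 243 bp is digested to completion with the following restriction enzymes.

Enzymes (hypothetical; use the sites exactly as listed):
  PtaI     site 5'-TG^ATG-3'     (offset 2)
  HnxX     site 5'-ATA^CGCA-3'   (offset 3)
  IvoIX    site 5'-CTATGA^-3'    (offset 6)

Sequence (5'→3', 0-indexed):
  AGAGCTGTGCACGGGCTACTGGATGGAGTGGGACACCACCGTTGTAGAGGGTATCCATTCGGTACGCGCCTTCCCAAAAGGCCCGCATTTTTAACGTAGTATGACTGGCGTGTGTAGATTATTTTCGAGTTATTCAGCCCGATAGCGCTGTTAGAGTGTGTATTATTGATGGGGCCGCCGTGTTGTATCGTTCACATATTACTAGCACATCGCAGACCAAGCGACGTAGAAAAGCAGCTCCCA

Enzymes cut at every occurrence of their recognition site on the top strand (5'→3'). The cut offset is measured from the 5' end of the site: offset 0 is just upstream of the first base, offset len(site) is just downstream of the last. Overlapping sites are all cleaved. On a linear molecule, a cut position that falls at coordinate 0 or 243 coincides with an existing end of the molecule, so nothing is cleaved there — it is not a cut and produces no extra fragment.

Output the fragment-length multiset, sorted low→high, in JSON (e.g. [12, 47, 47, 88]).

[75,168]

Per-enzyme occurrences:
  PtaI TGATG/2: at [166] ⇒ [168]
  HnxX (ATACGCA, off=3): no sites
  IvoIX (CTATGA, off=6): no sites

Pooled cuts: [168]

Fragment lengths:
  [0,168): 168 bp
  [168,243): 75 bp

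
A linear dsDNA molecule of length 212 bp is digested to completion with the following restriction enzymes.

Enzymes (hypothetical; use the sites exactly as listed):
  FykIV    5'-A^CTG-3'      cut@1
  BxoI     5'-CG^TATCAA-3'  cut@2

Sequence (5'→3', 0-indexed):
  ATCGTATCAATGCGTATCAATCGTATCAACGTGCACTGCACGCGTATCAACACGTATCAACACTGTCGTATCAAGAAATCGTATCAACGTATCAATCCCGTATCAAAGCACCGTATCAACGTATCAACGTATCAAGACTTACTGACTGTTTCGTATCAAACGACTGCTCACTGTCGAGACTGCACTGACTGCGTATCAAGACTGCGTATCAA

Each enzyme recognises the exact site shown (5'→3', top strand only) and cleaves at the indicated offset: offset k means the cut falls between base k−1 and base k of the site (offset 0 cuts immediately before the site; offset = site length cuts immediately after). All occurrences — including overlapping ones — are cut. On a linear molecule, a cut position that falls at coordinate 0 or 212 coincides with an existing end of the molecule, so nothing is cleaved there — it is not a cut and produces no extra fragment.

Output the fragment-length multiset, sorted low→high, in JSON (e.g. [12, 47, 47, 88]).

Site scan:
  FykIV ACTG/1: at [34, 61, 140, 144, 162, 169, 178, 183, 187, 200] ⇒ [35, 62, 141, 145, 163, 170, 179, 184, 188, 201]
  BxoI CGTATCAA/2: at [2, 12, 21, 42, 52, 66, 79, 87, 98, 111, 119, 127, 151, 191, 204] ⇒ [4, 14, 23, 44, 54, 68, 81, 89, 100, 113, 121, 129, 153, 193, 206]

All cut coordinates (distinct, sorted): [4, 14, 23, 35, 44, 54, 62, 68, 81, 89, 100, 113, 121, 129, 141, 145, 153, 163, 170, 179, 184, 188, 193, 201, 206]

Fragment lengths:
  [0,4): 4 bp
  [4,14): 10 bp
  [14,23): 9 bp
  [23,35): 12 bp
  [35,44): 9 bp
  [44,54): 10 bp
  [54,62): 8 bp
  [62,68): 6 bp
  [68,81): 13 bp
  [81,89): 8 bp
  [89,100): 11 bp
  [100,113): 13 bp
  [113,121): 8 bp
  [121,129): 8 bp
  [129,141): 12 bp
  [141,145): 4 bp
  [145,153): 8 bp
  [153,163): 10 bp
  [163,170): 7 bp
  [170,179): 9 bp
  [179,184): 5 bp
  [184,188): 4 bp
  [188,193): 5 bp
  [193,201): 8 bp
  [201,206): 5 bp
  [206,212): 6 bp

[4,4,4,5,5,5,6,6,7,8,8,8,8,8,8,9,9,9,10,10,10,11,12,12,13,13]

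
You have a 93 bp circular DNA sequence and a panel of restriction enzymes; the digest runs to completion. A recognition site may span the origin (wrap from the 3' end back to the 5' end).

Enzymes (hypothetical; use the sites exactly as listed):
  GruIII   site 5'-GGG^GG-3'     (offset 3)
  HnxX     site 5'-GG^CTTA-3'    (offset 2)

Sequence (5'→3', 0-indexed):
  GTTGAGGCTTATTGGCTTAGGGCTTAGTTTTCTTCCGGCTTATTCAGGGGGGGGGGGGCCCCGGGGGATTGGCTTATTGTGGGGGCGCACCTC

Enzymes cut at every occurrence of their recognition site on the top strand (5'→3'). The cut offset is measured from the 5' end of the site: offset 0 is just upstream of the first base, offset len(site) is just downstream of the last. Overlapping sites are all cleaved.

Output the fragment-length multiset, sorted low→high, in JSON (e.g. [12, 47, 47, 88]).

Per-enzyme occurrences:
  GruIII GGGGG/3: at [46, 47, 48, 49, 50, 51, 52, 53, 62, 80] ⇒ [49, 50, 51, 52, 53, 54, 55, 56, 65, 83]
  HnxX GGCTTA/2: at [5, 13, 20, 36, 70] ⇒ [7, 15, 22, 38, 72]

Pooled cuts: [7, 15, 22, 38, 49, 50, 51, 52, 53, 54, 55, 56, 65, 72, 83]

Fragment lengths:
  7→15: 8 bp
  15→22: 7 bp
  22→38: 16 bp
  38→49: 11 bp
  49→50: 1 bp
  50→51: 1 bp
  51→52: 1 bp
  52→53: 1 bp
  53→54: 1 bp
  54→55: 1 bp
  55→56: 1 bp
  56→65: 9 bp
  65→72: 7 bp
  72→83: 11 bp
  83→7 (wrap): 93-83+7 = 17 bp

[1,1,1,1,1,1,1,7,7,8,9,11,11,16,17]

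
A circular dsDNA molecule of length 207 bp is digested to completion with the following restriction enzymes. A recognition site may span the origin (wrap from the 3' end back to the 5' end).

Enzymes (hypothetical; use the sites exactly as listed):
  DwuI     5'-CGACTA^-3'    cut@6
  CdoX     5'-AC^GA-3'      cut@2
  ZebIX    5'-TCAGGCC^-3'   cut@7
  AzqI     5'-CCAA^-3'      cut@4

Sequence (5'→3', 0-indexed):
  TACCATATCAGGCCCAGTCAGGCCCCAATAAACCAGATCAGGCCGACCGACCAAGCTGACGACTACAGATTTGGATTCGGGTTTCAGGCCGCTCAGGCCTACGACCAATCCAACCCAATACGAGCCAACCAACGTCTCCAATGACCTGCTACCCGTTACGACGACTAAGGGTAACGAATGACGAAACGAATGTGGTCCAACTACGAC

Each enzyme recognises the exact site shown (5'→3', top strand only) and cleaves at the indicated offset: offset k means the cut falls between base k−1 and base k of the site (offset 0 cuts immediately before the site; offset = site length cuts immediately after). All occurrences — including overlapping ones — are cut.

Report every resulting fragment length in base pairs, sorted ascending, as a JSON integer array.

Site scan:
  DwuI CGACTA/6: at [59, 161, 203] ⇒ [2, 65, 167]
  CdoX ACGA/2: at [58, 100, 119, 157, 160, 173, 180, 185, 202] ⇒ [60, 102, 121, 159, 162, 175, 182, 187, 204]
  ZebIX TCAGGCC/7: at [7, 17, 37, 83, 92] ⇒ [14, 24, 44, 90, 99]
  AzqI CCAA/4: at [24, 50, 104, 109, 114, 124, 128, 137, 196] ⇒ [28, 54, 108, 113, 118, 128, 132, 141, 200]

All cut coordinates (distinct, sorted): [2, 14, 24, 28, 44, 54, 60, 65, 90, 99, 102, 108, 113, 118, 121, 128, 132, 141, 159, 162, 167, 175, 182, 187, 200, 204]

Fragments:
  2→14: 12 bp
  14→24: 10 bp
  24→28: 4 bp
  28→44: 16 bp
  44→54: 10 bp
  54→60: 6 bp
  60→65: 5 bp
  65→90: 25 bp
  90→99: 9 bp
  99→102: 3 bp
  102→108: 6 bp
  108→113: 5 bp
  113→118: 5 bp
  118→121: 3 bp
  121→128: 7 bp
  128→132: 4 bp
  132→141: 9 bp
  141→159: 18 bp
  159→162: 3 bp
  162→167: 5 bp
  167→175: 8 bp
  175→182: 7 bp
  182→187: 5 bp
  187→200: 13 bp
  200→204: 4 bp
  204→2 (wrap): 207-204+2 = 5 bp

[3,3,3,4,4,4,5,5,5,5,5,5,6,6,7,7,8,9,9,10,10,12,13,16,18,25]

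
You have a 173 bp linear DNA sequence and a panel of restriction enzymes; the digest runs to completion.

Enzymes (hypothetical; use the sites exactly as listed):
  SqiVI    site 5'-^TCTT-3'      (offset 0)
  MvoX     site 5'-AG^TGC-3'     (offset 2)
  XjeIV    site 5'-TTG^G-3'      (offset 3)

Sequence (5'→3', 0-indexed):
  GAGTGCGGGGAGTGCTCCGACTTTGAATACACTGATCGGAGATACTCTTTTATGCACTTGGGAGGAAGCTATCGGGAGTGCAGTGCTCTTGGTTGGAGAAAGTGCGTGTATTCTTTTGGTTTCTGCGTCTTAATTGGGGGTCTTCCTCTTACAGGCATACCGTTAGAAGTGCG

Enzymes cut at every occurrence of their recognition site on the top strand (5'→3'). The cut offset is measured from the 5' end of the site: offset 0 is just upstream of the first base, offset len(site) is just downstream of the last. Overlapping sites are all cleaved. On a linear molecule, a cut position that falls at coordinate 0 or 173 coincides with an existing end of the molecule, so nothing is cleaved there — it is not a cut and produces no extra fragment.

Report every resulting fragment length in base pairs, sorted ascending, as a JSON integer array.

[3,3,4,4,4,5,5,6,7,7,9,9,9,9,15,18,23,33]

Scan for sites:
  SqiVI TCTT/0: at [45, 86, 111, 127, 140, 146] ⇒ [45, 86, 111, 127, 140, 146]
  MvoX AGTGC/2: at [1, 10, 76, 81, 100, 167] ⇒ [3, 12, 78, 83, 102, 169]
  XjeIV TTGG/3: at [57, 88, 92, 115, 133] ⇒ [60, 91, 95, 118, 136]

All cut coordinates (distinct, sorted): [3, 12, 45, 60, 78, 83, 86, 91, 95, 102, 111, 118, 127, 136, 140, 146, 169]

Fragments:
  [0,3): 3 bp
  [3,12): 9 bp
  [12,45): 33 bp
  [45,60): 15 bp
  [60,78): 18 bp
  [78,83): 5 bp
  [83,86): 3 bp
  [86,91): 5 bp
  [91,95): 4 bp
  [95,102): 7 bp
  [102,111): 9 bp
  [111,118): 7 bp
  [118,127): 9 bp
  [127,136): 9 bp
  [136,140): 4 bp
  [140,146): 6 bp
  [146,169): 23 bp
  [169,173): 4 bp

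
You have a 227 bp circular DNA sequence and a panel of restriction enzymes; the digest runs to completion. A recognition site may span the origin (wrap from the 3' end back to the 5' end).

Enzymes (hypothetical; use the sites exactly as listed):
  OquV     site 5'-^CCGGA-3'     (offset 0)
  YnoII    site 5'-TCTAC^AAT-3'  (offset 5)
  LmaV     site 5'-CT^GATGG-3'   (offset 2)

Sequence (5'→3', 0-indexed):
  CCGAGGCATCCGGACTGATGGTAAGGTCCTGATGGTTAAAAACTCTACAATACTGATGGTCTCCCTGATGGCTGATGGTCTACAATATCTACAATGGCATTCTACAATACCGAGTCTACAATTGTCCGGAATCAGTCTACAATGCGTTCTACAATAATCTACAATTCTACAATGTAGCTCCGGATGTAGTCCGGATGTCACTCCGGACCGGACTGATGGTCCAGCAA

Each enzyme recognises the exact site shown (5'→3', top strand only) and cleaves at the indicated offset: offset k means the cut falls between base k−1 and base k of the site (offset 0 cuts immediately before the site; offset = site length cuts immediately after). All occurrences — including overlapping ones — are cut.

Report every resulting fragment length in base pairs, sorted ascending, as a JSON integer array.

[5,6,6,7,7,7,8,9,9,10,10,11,12,12,12,13,14,14,15,18,22]

Site scan:
  OquV (CCGGA, off=0): starts [9, 125, 179, 190, 202, 207] → cuts [9, 125, 179, 190, 202, 207]
  YnoII (TCTACAAT, off=5): starts [43, 78, 87, 100, 114, 135, 147, 157, 165] → cuts [48, 83, 92, 105, 119, 140, 152, 162, 170]
  LmaV (CTGATGG, off=2): starts [14, 28, 52, 64, 71, 212] → cuts [16, 30, 54, 66, 73, 214]

All cut coordinates (distinct, sorted): [9, 16, 30, 48, 54, 66, 73, 83, 92, 105, 119, 125, 140, 152, 162, 170, 179, 190, 202, 207, 214]

Fragments:
  9→16: 7 bp
  16→30: 14 bp
  30→48: 18 bp
  48→54: 6 bp
  54→66: 12 bp
  66→73: 7 bp
  73→83: 10 bp
  83→92: 9 bp
  92→105: 13 bp
  105→119: 14 bp
  119→125: 6 bp
  125→140: 15 bp
  140→152: 12 bp
  152→162: 10 bp
  162→170: 8 bp
  170→179: 9 bp
  179→190: 11 bp
  190→202: 12 bp
  202→207: 5 bp
  207→214: 7 bp
  214→9 (wrap): 227-214+9 = 22 bp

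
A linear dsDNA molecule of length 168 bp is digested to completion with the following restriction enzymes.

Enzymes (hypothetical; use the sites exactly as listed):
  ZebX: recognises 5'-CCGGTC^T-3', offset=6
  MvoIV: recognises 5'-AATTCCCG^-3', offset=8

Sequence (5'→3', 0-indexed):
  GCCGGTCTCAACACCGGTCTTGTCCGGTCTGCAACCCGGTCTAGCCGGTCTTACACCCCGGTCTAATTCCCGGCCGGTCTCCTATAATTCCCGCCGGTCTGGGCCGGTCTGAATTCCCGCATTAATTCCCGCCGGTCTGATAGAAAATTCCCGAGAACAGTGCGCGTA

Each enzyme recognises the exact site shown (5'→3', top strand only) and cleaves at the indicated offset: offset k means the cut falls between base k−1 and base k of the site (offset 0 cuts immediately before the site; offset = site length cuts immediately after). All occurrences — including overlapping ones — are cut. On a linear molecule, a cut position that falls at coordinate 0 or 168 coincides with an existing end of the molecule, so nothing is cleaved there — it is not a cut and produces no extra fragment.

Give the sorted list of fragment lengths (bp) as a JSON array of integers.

Scan for sites:
  ZebX (CCGGTCT, off=6): starts [1, 13, 23, 35, 44, 57, 73, 93, 103, 131] → cuts [7, 19, 29, 41, 50, 63, 79, 99, 109, 137]
  MvoIV (AATTCCCG, off=8): starts [64, 85, 111, 123, 145] → cuts [72, 93, 119, 131, 153]

Pooled cuts: [7, 19, 29, 41, 50, 63, 72, 79, 93, 99, 109, 119, 131, 137, 153]

Fragment lengths:
  [0,7): 7 bp
  [7,19): 12 bp
  [19,29): 10 bp
  [29,41): 12 bp
  [41,50): 9 bp
  [50,63): 13 bp
  [63,72): 9 bp
  [72,79): 7 bp
  [79,93): 14 bp
  [93,99): 6 bp
  [99,109): 10 bp
  [109,119): 10 bp
  [119,131): 12 bp
  [131,137): 6 bp
  [137,153): 16 bp
  [153,168): 15 bp

[6,6,7,7,9,9,10,10,10,12,12,12,13,14,15,16]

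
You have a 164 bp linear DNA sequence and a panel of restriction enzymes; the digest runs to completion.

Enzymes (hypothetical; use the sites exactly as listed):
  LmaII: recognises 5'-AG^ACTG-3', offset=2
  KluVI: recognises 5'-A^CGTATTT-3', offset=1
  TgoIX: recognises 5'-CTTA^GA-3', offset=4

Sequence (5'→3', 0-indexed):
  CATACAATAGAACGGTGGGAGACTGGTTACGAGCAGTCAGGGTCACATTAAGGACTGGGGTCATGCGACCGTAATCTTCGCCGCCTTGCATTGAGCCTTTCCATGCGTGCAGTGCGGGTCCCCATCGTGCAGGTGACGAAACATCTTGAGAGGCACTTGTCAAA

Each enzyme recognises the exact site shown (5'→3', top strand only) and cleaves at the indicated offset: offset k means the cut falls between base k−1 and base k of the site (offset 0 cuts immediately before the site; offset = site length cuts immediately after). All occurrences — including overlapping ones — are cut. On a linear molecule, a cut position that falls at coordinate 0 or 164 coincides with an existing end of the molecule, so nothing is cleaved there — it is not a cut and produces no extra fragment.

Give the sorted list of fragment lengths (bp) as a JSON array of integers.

[21,143]

Per-enzyme occurrences:
  LmaII AGACTG/2: at [19] ⇒ [21]
  KluVI (ACGTATTT, off=1): no sites
  TgoIX (CTTAGA, off=4): no sites

Pooled cuts: [21]

Fragments:
  [0,21): 21 bp
  [21,164): 143 bp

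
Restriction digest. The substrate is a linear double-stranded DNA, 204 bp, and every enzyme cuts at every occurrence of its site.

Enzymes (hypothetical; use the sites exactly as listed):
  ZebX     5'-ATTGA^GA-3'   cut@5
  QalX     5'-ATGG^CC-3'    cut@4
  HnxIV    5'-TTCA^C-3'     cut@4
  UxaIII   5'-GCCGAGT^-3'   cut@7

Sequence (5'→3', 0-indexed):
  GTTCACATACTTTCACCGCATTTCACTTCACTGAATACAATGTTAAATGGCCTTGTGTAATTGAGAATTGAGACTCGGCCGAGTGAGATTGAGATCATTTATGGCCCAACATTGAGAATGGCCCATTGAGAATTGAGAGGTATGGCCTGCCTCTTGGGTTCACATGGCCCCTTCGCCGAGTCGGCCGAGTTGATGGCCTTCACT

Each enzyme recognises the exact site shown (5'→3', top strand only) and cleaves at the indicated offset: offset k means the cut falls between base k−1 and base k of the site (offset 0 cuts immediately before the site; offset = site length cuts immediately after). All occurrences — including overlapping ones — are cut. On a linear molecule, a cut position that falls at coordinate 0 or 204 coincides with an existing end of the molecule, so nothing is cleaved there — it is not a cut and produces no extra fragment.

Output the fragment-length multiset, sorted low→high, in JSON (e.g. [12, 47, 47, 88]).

Per-enzyme occurrences:
  ZebX (ATTGAGA, off=5): starts [59, 66, 87, 110, 124, 131] → cuts [64, 71, 92, 115, 129, 136]
  QalX (ATGGCC, off=4): starts [46, 100, 117, 141, 163, 192] → cuts [50, 104, 121, 145, 167, 196]
  HnxIV (TTCAC, off=4): starts [1, 11, 21, 26, 158, 198] → cuts [5, 15, 25, 30, 162, 202]
  UxaIII (GCCGAGT, off=7): starts [77, 174, 183] → cuts [84, 181, 190]

Pooled cuts: [5, 15, 25, 30, 50, 64, 71, 84, 92, 104, 115, 121, 129, 136, 145, 162, 167, 181, 190, 196, 202]

Fragments:
  [0,5): 5 bp
  [5,15): 10 bp
  [15,25): 10 bp
  [25,30): 5 bp
  [30,50): 20 bp
  [50,64): 14 bp
  [64,71): 7 bp
  [71,84): 13 bp
  [84,92): 8 bp
  [92,104): 12 bp
  [104,115): 11 bp
  [115,121): 6 bp
  [121,129): 8 bp
  [129,136): 7 bp
  [136,145): 9 bp
  [145,162): 17 bp
  [162,167): 5 bp
  [167,181): 14 bp
  [181,190): 9 bp
  [190,196): 6 bp
  [196,202): 6 bp
  [202,204): 2 bp

[2,5,5,5,6,6,6,7,7,8,8,9,9,10,10,11,12,13,14,14,17,20]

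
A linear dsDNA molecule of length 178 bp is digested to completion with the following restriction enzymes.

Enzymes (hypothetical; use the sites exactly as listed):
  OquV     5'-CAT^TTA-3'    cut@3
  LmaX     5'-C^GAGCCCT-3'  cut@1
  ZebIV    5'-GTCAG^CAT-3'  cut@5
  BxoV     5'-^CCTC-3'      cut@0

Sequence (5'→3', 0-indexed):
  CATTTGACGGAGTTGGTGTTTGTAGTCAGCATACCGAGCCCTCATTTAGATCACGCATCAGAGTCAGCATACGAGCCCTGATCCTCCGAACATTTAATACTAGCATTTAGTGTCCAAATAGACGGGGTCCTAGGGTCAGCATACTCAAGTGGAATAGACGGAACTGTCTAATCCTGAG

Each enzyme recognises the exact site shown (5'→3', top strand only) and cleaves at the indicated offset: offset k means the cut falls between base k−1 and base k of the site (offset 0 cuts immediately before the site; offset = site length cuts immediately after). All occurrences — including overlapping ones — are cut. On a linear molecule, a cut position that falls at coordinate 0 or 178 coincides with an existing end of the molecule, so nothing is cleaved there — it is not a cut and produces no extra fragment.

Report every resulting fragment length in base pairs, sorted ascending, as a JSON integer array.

Site scan:
  OquV CATTTA/3: at [42, 90, 103] ⇒ [45, 93, 106]
  LmaX CGAGCCCT/1: at [34, 71] ⇒ [35, 72]
  ZebIV GTCAGCAT/5: at [24, 62, 134] ⇒ [29, 67, 139]
  BxoV CCTC/0: at [39, 82] ⇒ [39, 82]

Pooled cuts: [29, 35, 39, 45, 67, 72, 82, 93, 106, 139]

Fragments:
  [0,29): 29 bp
  [29,35): 6 bp
  [35,39): 4 bp
  [39,45): 6 bp
  [45,67): 22 bp
  [67,72): 5 bp
  [72,82): 10 bp
  [82,93): 11 bp
  [93,106): 13 bp
  [106,139): 33 bp
  [139,178): 39 bp

[4,5,6,6,10,11,13,22,29,33,39]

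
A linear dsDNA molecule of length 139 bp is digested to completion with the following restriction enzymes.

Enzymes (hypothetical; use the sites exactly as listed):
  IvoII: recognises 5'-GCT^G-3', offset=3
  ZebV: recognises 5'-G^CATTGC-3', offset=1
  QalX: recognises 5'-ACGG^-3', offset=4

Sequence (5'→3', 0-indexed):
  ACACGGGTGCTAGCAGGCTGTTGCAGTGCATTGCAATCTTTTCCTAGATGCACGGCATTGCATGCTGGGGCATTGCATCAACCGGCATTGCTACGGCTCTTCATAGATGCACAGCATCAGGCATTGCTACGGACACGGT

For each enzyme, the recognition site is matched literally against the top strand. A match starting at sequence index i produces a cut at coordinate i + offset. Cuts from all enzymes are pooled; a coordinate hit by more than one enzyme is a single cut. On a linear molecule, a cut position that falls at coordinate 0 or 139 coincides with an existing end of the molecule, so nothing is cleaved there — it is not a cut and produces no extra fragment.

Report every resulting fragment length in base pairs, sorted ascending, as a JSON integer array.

[1,4,6,6,9,11,11,11,13,15,25,27]

Scan for sites:
  IvoII (GCTG, off=3): starts [16, 63] → cuts [19, 66]
  ZebV (GCATTGC, off=1): starts [27, 54, 69, 84, 120] → cuts [28, 55, 70, 85, 121]
  QalX (ACGG, off=4): starts [2, 51, 92, 128, 134] → cuts [6, 55, 96, 132, 138]

Pooled cuts: [6, 19, 28, 55, 66, 70, 85, 96, 121, 132, 138]

Fragments:
  [0,6): 6 bp
  [6,19): 13 bp
  [19,28): 9 bp
  [28,55): 27 bp
  [55,66): 11 bp
  [66,70): 4 bp
  [70,85): 15 bp
  [85,96): 11 bp
  [96,121): 25 bp
  [121,132): 11 bp
  [132,138): 6 bp
  [138,139): 1 bp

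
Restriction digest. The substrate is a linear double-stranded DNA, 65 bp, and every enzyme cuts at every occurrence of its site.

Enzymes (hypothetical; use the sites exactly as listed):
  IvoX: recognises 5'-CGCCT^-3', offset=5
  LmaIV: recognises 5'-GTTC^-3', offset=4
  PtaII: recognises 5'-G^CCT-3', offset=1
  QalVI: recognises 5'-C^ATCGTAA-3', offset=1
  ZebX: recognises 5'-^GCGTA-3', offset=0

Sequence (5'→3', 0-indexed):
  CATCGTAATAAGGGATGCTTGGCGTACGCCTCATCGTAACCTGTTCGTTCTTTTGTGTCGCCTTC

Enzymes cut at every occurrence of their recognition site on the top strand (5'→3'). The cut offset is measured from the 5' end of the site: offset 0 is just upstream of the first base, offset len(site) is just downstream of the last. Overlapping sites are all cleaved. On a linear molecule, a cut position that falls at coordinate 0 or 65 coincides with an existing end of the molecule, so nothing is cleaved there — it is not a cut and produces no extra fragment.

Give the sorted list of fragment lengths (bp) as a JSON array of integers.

[1,1,2,3,3,4,7,10,14,20]

Per-enzyme occurrences:
  IvoX (CGCCT, off=5): starts [26, 58] → cuts [31, 63]
  LmaIV (GTTC, off=4): starts [42, 46] → cuts [46, 50]
  PtaII (GCCT, off=1): starts [27, 59] → cuts [28, 60]
  QalVI (CATCGTAA, off=1): starts [0, 31] → cuts [1, 32]
  ZebX (GCGTA, off=0): starts [21] → cuts [21]

Pooled cuts: [1, 21, 28, 31, 32, 46, 50, 60, 63]

Fragments:
  [0,1): 1 bp
  [1,21): 20 bp
  [21,28): 7 bp
  [28,31): 3 bp
  [31,32): 1 bp
  [32,46): 14 bp
  [46,50): 4 bp
  [50,60): 10 bp
  [60,63): 3 bp
  [63,65): 2 bp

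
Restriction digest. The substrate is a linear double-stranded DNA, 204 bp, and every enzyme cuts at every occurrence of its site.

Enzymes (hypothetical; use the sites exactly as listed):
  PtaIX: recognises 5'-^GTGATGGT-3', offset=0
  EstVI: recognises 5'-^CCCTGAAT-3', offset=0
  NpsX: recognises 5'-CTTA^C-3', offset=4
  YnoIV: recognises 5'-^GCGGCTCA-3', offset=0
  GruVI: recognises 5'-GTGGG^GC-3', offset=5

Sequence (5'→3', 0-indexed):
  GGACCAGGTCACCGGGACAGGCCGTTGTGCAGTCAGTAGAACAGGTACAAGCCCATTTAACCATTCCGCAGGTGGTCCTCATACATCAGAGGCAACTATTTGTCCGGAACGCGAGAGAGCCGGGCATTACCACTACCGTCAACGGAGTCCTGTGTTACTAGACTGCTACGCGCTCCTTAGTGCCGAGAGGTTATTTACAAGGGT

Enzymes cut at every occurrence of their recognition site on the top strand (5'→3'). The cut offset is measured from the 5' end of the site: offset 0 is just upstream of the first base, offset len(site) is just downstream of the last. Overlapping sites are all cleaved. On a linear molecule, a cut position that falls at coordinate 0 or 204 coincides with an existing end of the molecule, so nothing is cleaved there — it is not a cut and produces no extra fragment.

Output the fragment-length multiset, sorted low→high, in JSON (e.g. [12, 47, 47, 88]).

Site scan:
  PtaIX (GTGATGGT, off=0): no sites
  EstVI (CCCTGAAT, off=0): no sites
  NpsX (CTTAC, off=4): no sites
  YnoIV (GCGGCTCA, off=0): no sites
  GruVI (GTGGGGC, off=5): no sites

Pooled cuts: ∅

Fragments:
  no cuts → one linear fragment of 204 bp

[204]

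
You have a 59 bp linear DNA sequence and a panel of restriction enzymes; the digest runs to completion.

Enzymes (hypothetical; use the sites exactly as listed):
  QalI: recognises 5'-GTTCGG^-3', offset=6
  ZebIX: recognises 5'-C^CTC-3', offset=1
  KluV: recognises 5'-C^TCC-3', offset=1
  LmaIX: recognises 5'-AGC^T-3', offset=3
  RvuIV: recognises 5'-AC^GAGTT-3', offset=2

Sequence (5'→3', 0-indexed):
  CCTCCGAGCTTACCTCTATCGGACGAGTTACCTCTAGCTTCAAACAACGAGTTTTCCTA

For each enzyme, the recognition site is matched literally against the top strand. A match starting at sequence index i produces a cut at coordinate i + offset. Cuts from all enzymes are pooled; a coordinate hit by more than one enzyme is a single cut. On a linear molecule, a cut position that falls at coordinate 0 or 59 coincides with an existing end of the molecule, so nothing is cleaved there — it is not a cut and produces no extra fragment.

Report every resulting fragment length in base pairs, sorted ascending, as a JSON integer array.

[1,1,4,7,7,7,10,11,11]

Per-enzyme occurrences:
  QalI (GTTCGG, off=6): no sites
  ZebIX (CCTC, off=1): starts [0, 12, 30] → cuts [1, 13, 31]
  KluV (CTCC, off=1): starts [1] → cuts [2]
  LmaIX (AGCT, off=3): starts [6, 35] → cuts [9, 38]
  RvuIV (ACGAGTT, off=2): starts [22, 46] → cuts [24, 48]

Pooled cuts: [1, 2, 9, 13, 24, 31, 38, 48]

Fragment lengths:
  [0,1): 1 bp
  [1,2): 1 bp
  [2,9): 7 bp
  [9,13): 4 bp
  [13,24): 11 bp
  [24,31): 7 bp
  [31,38): 7 bp
  [38,48): 10 bp
  [48,59): 11 bp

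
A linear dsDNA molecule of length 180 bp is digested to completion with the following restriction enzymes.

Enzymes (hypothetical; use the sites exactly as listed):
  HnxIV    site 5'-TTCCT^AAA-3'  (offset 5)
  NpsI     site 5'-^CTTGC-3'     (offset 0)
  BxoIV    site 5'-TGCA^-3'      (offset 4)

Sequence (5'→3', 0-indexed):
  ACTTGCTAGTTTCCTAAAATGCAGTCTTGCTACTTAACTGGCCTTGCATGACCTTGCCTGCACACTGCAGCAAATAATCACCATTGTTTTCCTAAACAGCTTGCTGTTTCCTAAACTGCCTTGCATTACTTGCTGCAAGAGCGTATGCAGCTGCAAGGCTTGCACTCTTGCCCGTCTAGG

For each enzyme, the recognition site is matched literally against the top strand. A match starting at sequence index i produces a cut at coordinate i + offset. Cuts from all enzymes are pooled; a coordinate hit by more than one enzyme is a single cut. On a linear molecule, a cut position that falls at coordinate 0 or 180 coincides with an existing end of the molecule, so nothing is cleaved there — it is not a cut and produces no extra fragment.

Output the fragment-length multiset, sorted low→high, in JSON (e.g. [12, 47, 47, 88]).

Scan for sites:
  HnxIV TTCCTAAA/5: at [10, 88, 107] ⇒ [15, 93, 112]
  NpsI CTTGC/0: at [1, 25, 42, 52, 99, 119, 128, 158, 166] ⇒ [1, 25, 42, 52, 99, 119, 128, 158, 166]
  BxoIV TGCA/4: at [19, 44, 58, 65, 121, 133, 145, 151, 160] ⇒ [23, 48, 62, 69, 125, 137, 149, 155, 164]

Pooled cuts: [1, 15, 23, 25, 42, 48, 52, 62, 69, 93, 99, 112, 119, 125, 128, 137, 149, 155, 158, 164, 166]

Fragments:
  [0,1): 1 bp
  [1,15): 14 bp
  [15,23): 8 bp
  [23,25): 2 bp
  [25,42): 17 bp
  [42,48): 6 bp
  [48,52): 4 bp
  [52,62): 10 bp
  [62,69): 7 bp
  [69,93): 24 bp
  [93,99): 6 bp
  [99,112): 13 bp
  [112,119): 7 bp
  [119,125): 6 bp
  [125,128): 3 bp
  [128,137): 9 bp
  [137,149): 12 bp
  [149,155): 6 bp
  [155,158): 3 bp
  [158,164): 6 bp
  [164,166): 2 bp
  [166,180): 14 bp

[1,2,2,3,3,4,6,6,6,6,6,7,7,8,9,10,12,13,14,14,17,24]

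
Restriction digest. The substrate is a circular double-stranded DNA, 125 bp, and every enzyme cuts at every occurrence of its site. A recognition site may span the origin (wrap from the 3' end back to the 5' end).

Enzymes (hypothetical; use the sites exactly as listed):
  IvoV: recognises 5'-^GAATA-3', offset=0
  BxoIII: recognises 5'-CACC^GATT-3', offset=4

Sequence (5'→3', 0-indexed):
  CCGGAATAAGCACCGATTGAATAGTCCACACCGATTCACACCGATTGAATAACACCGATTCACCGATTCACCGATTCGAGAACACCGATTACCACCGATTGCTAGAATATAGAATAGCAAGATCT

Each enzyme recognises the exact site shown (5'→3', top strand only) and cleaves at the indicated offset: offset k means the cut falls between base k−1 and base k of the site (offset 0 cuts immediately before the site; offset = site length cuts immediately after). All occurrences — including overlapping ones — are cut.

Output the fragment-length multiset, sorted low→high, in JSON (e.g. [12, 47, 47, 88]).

[4,4,7,8,8,8,10,10,10,11,14,14,17]

Scan for sites:
  IvoV GAATA/0: at [3, 18, 46, 104, 111] ⇒ [3, 18, 46, 104, 111]
  BxoIII CACCGATT/4: at [10, 28, 38, 52, 60, 68, 82, 92] ⇒ [14, 32, 42, 56, 64, 72, 86, 96]

Pooled cuts: [3, 14, 18, 32, 42, 46, 56, 64, 72, 86, 96, 104, 111]

Fragment lengths:
  3→14: 11 bp
  14→18: 4 bp
  18→32: 14 bp
  32→42: 10 bp
  42→46: 4 bp
  46→56: 10 bp
  56→64: 8 bp
  64→72: 8 bp
  72→86: 14 bp
  86→96: 10 bp
  96→104: 8 bp
  104→111: 7 bp
  111→3 (wrap): 125-111+3 = 17 bp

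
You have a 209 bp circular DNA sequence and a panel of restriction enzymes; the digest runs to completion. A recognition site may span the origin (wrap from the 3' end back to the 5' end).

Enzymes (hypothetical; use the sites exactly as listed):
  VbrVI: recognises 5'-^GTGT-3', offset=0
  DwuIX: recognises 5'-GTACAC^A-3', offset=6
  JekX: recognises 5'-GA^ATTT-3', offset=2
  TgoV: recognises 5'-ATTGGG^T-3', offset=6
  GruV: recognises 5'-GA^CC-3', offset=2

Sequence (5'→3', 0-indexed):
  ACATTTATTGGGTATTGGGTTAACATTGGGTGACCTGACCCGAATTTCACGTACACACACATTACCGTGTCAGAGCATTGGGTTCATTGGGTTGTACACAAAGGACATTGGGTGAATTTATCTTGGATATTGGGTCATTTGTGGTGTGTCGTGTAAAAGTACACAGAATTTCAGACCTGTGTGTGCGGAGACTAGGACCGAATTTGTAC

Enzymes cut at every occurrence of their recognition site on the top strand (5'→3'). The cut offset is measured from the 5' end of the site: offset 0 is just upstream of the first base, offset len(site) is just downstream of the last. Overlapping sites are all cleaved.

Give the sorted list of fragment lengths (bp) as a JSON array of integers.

[2,2,3,3,3,3,4,5,5,5,7,8,8,9,9,10,10,10,11,13,13,14,16,17,19]

Site scan:
  VbrVI (GTGT, off=0): starts [66, 143, 145, 150, 178, 180] → cuts [66, 143, 145, 150, 178, 180]
  DwuIX (GTACACA, off=6): starts [50, 93, 158, 205] → cuts [2, 56, 99, 164]
  JekX (GAATTT, off=2): starts [41, 113, 165, 199] → cuts [43, 115, 167, 201]
  TgoV (ATTGGGT, off=6): starts [6, 13, 24, 76, 85, 106, 128] → cuts [12, 19, 30, 82, 91, 112, 134]
  GruV (GACC, off=2): starts [31, 36, 173, 195] → cuts [33, 38, 175, 197]

Pooled cuts: [2, 12, 19, 30, 33, 38, 43, 56, 66, 82, 91, 99, 112, 115, 134, 143, 145, 150, 164, 167, 175, 178, 180, 197, 201]

Fragments:
  2→12: 10 bp
  12→19: 7 bp
  19→30: 11 bp
  30→33: 3 bp
  33→38: 5 bp
  38→43: 5 bp
  43→56: 13 bp
  56→66: 10 bp
  66→82: 16 bp
  82→91: 9 bp
  91→99: 8 bp
  99→112: 13 bp
  112→115: 3 bp
  115→134: 19 bp
  134→143: 9 bp
  143→145: 2 bp
  145→150: 5 bp
  150→164: 14 bp
  164→167: 3 bp
  167→175: 8 bp
  175→178: 3 bp
  178→180: 2 bp
  180→197: 17 bp
  197→201: 4 bp
  201→2 (wrap): 209-201+2 = 10 bp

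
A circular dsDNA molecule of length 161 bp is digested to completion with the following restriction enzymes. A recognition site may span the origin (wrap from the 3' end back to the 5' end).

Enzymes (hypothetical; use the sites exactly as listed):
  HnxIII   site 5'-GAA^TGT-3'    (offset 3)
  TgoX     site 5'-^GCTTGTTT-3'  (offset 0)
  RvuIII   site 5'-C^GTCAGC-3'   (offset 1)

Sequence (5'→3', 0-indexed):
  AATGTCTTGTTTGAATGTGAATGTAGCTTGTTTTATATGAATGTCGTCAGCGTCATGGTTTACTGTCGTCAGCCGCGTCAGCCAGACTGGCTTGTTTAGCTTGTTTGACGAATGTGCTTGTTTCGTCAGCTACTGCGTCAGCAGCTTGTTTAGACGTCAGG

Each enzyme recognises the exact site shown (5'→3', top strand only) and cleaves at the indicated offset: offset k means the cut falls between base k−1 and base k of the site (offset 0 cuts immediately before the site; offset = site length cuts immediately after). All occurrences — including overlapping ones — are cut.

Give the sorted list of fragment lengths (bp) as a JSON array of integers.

Per-enzyme occurrences:
  HnxIII GAATGT/3: at [12, 18, 38, 109, 160] ⇒ [2, 15, 21, 41, 112]
  TgoX GCTTGTTT/0: at [25, 89, 98, 115, 143] ⇒ [25, 89, 98, 115, 143]
  RvuIII CGTCAGC/1: at [44, 66, 75, 123, 135] ⇒ [45, 67, 76, 124, 136]

Pooled cuts: [2, 15, 21, 25, 41, 45, 67, 76, 89, 98, 112, 115, 124, 136, 143]

Fragments:
  2→15: 13 bp
  15→21: 6 bp
  21→25: 4 bp
  25→41: 16 bp
  41→45: 4 bp
  45→67: 22 bp
  67→76: 9 bp
  76→89: 13 bp
  89→98: 9 bp
  98→112: 14 bp
  112→115: 3 bp
  115→124: 9 bp
  124→136: 12 bp
  136→143: 7 bp
  143→2 (wrap): 161-143+2 = 20 bp

[3,4,4,6,7,9,9,9,12,13,13,14,16,20,22]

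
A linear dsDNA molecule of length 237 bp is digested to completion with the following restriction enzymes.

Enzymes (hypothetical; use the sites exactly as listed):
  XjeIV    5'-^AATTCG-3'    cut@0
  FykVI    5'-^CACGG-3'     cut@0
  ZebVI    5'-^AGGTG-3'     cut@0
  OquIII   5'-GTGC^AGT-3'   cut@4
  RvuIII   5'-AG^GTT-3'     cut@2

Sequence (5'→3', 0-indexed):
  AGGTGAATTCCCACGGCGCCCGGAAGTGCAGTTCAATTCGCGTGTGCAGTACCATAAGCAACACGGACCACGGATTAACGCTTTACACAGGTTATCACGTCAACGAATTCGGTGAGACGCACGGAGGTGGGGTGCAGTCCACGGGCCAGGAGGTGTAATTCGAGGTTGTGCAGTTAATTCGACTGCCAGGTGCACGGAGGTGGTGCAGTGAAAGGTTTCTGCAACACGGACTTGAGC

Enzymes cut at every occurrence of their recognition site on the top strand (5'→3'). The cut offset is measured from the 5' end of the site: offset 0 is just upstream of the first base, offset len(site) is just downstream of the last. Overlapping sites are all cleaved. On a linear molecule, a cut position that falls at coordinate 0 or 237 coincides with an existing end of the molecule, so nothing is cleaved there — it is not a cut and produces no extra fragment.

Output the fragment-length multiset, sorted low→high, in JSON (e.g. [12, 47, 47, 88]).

[4,4,5,5,5,5,6,7,7,8,8,9,10,11,11,11,12,13,13,14,14,15,18,22]

Scan for sites:
  XjeIV (AATTCG, off=0): starts [34, 105, 156, 175] → cuts [34, 105, 156, 175]
  FykVI (CACGG, off=0): starts [11, 61, 68, 119, 139, 192, 224] → cuts [11, 61, 68, 119, 139, 192, 224]
  ZebVI (AGGTG, off=0): starts [0, 124, 150, 187, 197] → cuts [124, 150, 187, 197] (position 0 is a terminus of the linear molecule — no cut)
  OquIII (GTGCAGT, off=4): starts [25, 43, 131, 167, 202] → cuts [29, 47, 135, 171, 206]
  RvuIII (AGGTT, off=2): starts [88, 162, 212] → cuts [90, 164, 214]

Pooled cuts: [11, 29, 34, 47, 61, 68, 90, 105, 119, 124, 135, 139, 150, 156, 164, 171, 175, 187, 192, 197, 206, 214, 224]

Fragments:
  [0,11): 11 bp
  [11,29): 18 bp
  [29,34): 5 bp
  [34,47): 13 bp
  [47,61): 14 bp
  [61,68): 7 bp
  [68,90): 22 bp
  [90,105): 15 bp
  [105,119): 14 bp
  [119,124): 5 bp
  [124,135): 11 bp
  [135,139): 4 bp
  [139,150): 11 bp
  [150,156): 6 bp
  [156,164): 8 bp
  [164,171): 7 bp
  [171,175): 4 bp
  [175,187): 12 bp
  [187,192): 5 bp
  [192,197): 5 bp
  [197,206): 9 bp
  [206,214): 8 bp
  [214,224): 10 bp
  [224,237): 13 bp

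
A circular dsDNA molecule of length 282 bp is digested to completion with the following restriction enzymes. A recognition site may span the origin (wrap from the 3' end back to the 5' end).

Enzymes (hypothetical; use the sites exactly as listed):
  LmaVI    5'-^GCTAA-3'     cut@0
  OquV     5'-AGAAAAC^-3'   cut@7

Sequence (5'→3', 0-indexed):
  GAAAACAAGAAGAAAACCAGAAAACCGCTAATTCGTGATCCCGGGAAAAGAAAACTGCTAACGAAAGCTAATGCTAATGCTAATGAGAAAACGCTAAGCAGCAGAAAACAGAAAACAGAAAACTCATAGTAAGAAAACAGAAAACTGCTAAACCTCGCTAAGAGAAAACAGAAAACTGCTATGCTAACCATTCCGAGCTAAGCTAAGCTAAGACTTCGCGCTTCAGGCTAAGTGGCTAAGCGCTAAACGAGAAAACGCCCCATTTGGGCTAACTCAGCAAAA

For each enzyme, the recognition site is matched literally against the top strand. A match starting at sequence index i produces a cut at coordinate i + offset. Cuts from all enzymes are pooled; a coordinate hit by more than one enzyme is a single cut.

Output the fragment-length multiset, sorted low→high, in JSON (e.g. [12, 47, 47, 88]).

[1,1,1,5,5,6,6,6,7,7,7,7,7,8,8,10,10,11,11,13,14,14,15,15,17,20,21,29]

Scan for sites:
  LmaVI (GCTAA, off=0): starts [26, 56, 66, 72, 78, 92, 146, 156, 182, 196, 201, 206, 226, 234, 241, 267] → cuts [26, 56, 66, 72, 78, 92, 146, 156, 182, 196, 201, 206, 226, 234, 241, 267]
  OquV (AGAAAAC, off=7): starts [10, 18, 48, 85, 102, 109, 116, 131, 138, 162, 169, 249, 281] → cuts [6, 17, 25, 55, 92, 109, 116, 123, 138, 145, 169, 176, 256]

All cut coordinates (distinct, sorted): [6, 17, 25, 26, 55, 56, 66, 72, 78, 92, 109, 116, 123, 138, 145, 146, 156, 169, 176, 182, 196, 201, 206, 226, 234, 241, 256, 267]

Fragment lengths:
  6→17: 11 bp
  17→25: 8 bp
  25→26: 1 bp
  26→55: 29 bp
  55→56: 1 bp
  56→66: 10 bp
  66→72: 6 bp
  72→78: 6 bp
  78→92: 14 bp
  92→109: 17 bp
  109→116: 7 bp
  116→123: 7 bp
  123→138: 15 bp
  138→145: 7 bp
  145→146: 1 bp
  146→156: 10 bp
  156→169: 13 bp
  169→176: 7 bp
  176→182: 6 bp
  182→196: 14 bp
  196→201: 5 bp
  201→206: 5 bp
  206→226: 20 bp
  226→234: 8 bp
  234→241: 7 bp
  241→256: 15 bp
  256→267: 11 bp
  267→6 (wrap): 282-267+6 = 21 bp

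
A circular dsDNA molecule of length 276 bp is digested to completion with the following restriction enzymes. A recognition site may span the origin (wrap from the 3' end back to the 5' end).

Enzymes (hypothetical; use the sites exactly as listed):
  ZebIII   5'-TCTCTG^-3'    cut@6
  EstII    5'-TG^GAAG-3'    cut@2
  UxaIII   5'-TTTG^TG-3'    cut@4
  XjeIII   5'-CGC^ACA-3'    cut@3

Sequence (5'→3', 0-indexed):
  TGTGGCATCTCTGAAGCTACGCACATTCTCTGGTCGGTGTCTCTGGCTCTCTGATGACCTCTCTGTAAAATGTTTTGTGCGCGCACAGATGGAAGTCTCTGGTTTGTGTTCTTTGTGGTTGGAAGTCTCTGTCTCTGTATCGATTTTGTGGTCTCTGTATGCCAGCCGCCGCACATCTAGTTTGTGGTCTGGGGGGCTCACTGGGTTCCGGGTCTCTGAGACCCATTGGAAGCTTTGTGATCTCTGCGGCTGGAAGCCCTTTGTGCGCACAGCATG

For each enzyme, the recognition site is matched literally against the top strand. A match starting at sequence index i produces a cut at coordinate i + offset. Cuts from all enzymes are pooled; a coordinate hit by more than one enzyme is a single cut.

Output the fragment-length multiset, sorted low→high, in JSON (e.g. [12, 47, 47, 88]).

Site scan:
  ZebIII TCTCTG/6: at [7, 26, 39, 47, 59, 95, 125, 131, 151, 212, 240] ⇒ [13, 32, 45, 53, 65, 101, 131, 137, 157, 218, 246]
  EstII TGGAAG/2: at [89, 119, 226, 250] ⇒ [91, 121, 228, 252]
  UxaIII TTTGTG/4: at [73, 102, 111, 144, 180, 233, 259] ⇒ [77, 106, 115, 148, 184, 237, 263]
  XjeIII CGCACA/3: at [19, 81, 169, 265] ⇒ [22, 84, 172, 268]

Pooled cuts: [13, 22, 32, 45, 53, 65, 77, 84, 91, 101, 106, 115, 121, 131, 137, 148, 157, 172, 184, 218, 228, 237, 246, 252, 263, 268]

Fragments:
  13→22: 9 bp
  22→32: 10 bp
  32→45: 13 bp
  45→53: 8 bp
  53→65: 12 bp
  65→77: 12 bp
  77→84: 7 bp
  84→91: 7 bp
  91→101: 10 bp
  101→106: 5 bp
  106→115: 9 bp
  115→121: 6 bp
  121→131: 10 bp
  131→137: 6 bp
  137→148: 11 bp
  148→157: 9 bp
  157→172: 15 bp
  172→184: 12 bp
  184→218: 34 bp
  218→228: 10 bp
  228→237: 9 bp
  237→246: 9 bp
  246→252: 6 bp
  252→263: 11 bp
  263→268: 5 bp
  268→13 (wrap): 276-268+13 = 21 bp

[5,5,6,6,6,7,7,8,9,9,9,9,9,10,10,10,10,11,11,12,12,12,13,15,21,34]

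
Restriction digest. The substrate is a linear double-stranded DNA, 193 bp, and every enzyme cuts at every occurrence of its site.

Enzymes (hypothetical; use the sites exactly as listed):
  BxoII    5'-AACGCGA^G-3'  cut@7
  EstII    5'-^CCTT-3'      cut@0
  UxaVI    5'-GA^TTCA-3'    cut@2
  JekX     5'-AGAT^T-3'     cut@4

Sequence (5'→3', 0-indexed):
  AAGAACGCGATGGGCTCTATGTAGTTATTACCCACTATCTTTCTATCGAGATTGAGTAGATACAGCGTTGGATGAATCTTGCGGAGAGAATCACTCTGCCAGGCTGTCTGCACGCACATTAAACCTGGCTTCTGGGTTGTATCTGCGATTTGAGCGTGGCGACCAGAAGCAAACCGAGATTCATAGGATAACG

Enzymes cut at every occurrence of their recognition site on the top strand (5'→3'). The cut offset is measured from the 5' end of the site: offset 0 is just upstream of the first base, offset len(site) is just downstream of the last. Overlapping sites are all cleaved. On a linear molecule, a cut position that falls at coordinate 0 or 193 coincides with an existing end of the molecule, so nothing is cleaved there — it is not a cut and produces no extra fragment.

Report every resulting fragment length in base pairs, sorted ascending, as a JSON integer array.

Site scan:
  BxoII (AACGCGAG, off=7): no sites
  EstII (CCTT, off=0): no sites
  UxaVI GATTCA/2: at [177] ⇒ [179]
  JekX AGATT/4: at [48, 176] ⇒ [52, 180]

Pooled cuts: [52, 179, 180]

Fragment lengths:
  [0,52): 52 bp
  [52,179): 127 bp
  [179,180): 1 bp
  [180,193): 13 bp

[1,13,52,127]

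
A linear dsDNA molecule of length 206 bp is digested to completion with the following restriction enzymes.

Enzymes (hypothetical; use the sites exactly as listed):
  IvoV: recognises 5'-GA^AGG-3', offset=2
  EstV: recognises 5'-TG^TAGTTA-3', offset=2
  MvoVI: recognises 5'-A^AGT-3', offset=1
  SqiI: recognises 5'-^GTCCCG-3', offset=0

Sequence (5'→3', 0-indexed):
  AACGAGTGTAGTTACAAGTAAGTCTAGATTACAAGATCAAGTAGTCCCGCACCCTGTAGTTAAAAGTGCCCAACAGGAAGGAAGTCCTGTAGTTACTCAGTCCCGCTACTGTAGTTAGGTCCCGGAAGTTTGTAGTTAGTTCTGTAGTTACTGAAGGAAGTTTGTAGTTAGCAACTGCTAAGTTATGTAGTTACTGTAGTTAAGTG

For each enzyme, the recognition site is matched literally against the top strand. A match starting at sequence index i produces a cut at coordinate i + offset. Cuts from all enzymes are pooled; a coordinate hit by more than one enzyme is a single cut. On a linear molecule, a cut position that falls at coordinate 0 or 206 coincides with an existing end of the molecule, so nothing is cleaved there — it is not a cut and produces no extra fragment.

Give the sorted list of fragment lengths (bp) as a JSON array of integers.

Site scan:
  IvoV GAAGG/2: at [76, 152] ⇒ [78, 154]
  EstV TGTAGTTA/2: at [6, 54, 87, 109, 130, 142, 162, 185, 194] ⇒ [8, 56, 89, 111, 132, 144, 164, 187, 196]
  MvoVI AAGT/1: at [15, 19, 38, 63, 81, 125, 157, 179, 201] ⇒ [16, 20, 39, 64, 82, 126, 158, 180, 202]
  SqiI GTCCCG/0: at [43, 99, 118] ⇒ [43, 99, 118]

All cut coordinates (distinct, sorted): [8, 16, 20, 39, 43, 56, 64, 78, 82, 89, 99, 111, 118, 126, 132, 144, 154, 158, 164, 180, 187, 196, 202]

Fragments:
  [0,8): 8 bp
  [8,16): 8 bp
  [16,20): 4 bp
  [20,39): 19 bp
  [39,43): 4 bp
  [43,56): 13 bp
  [56,64): 8 bp
  [64,78): 14 bp
  [78,82): 4 bp
  [82,89): 7 bp
  [89,99): 10 bp
  [99,111): 12 bp
  [111,118): 7 bp
  [118,126): 8 bp
  [126,132): 6 bp
  [132,144): 12 bp
  [144,154): 10 bp
  [154,158): 4 bp
  [158,164): 6 bp
  [164,180): 16 bp
  [180,187): 7 bp
  [187,196): 9 bp
  [196,202): 6 bp
  [202,206): 4 bp

[4,4,4,4,4,6,6,6,7,7,7,8,8,8,8,9,10,10,12,12,13,14,16,19]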